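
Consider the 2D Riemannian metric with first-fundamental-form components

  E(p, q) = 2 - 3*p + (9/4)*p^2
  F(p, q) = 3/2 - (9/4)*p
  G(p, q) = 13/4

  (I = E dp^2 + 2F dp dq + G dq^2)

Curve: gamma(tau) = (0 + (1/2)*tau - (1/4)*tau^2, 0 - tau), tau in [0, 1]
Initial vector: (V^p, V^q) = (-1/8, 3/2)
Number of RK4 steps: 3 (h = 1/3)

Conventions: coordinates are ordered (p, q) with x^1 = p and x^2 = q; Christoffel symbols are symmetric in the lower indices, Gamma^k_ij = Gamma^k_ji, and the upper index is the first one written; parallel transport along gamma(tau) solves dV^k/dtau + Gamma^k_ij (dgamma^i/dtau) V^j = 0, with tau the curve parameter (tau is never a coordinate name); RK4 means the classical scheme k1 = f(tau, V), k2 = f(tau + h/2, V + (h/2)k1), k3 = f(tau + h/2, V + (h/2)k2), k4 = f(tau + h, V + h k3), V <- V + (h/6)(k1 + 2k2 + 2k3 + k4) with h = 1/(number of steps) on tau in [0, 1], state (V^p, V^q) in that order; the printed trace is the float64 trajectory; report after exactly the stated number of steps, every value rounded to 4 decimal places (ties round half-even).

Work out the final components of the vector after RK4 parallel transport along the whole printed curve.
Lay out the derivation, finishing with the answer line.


gamma'(tau) = (1/2 - (1/2)*tau, -1); f(tau, V)^k = -Gamma^k_ij(gamma(tau)) gamma'^i(tau) V^j; h = 1/3; intermediate values shown to 6 dp
curve data and Christoffel symbols at the stage parameters:
  tau = 0.000000: gamma = (0.000000, 0.000000), gamma' = (0.500000, -1.000000); Gamma_ppp = -0.352941, Gamma_ppq = 0.000000, Gamma_pqq = 0.000000, Gamma_qpp = -0.529412, Gamma_qpq = 0.000000, Gamma_qqq = 0.000000
  tau = 0.166667: gamma = (0.076389, -0.166667), gamma' = (0.416667, -1.000000); Gamma_ppp = -0.329236, Gamma_ppq = 0.000000, Gamma_pqq = 0.000000, Gamma_qpp = -0.557764, Gamma_qpq = 0.000000, Gamma_qqq = 0.000000
  tau = 0.333333: gamma = (0.138889, -0.333333), gamma' = (0.333333, -1.000000); Gamma_ppp = -0.306314, Gamma_ppq = 0.000000, Gamma_pqq = 0.000000, Gamma_qpp = -0.580385, Gamma_qpq = 0.000000, Gamma_qqq = 0.000000
  tau = 0.500000: gamma = (0.187500, -0.500000), gamma' = (0.250000, -1.000000); Gamma_ppp = -0.286233, Gamma_ppq = 0.000000, Gamma_pqq = 0.000000, Gamma_qpp = -0.597355, Gamma_qpq = 0.000000, Gamma_qqq = 0.000000
  tau = 0.666667: gamma = (0.222222, -0.666667), gamma' = (0.166667, -1.000000); Gamma_ppp = -0.270677, Gamma_ppq = 0.000000, Gamma_pqq = 0.000000, Gamma_qpp = -0.609023, Gamma_qpq = 0.000000, Gamma_qqq = 0.000000
  tau = 0.833333: gamma = (0.243056, -0.833333), gamma' = (0.083333, -1.000000); Gamma_ppp = -0.260862, Gamma_ppq = 0.000000, Gamma_pqq = 0.000000, Gamma_qpp = -0.615805, Gamma_qpq = 0.000000, Gamma_qqq = 0.000000
  tau = 1.000000: gamma = (0.250000, -1.000000), gamma' = (0.000000, -1.000000); Gamma_ppp = -0.257511, Gamma_ppq = 0.000000, Gamma_pqq = 0.000000, Gamma_qpp = -0.618026, Gamma_qpq = 0.000000, Gamma_qqq = 0.000000
step 0: V^p = -0.1250, V^q = 1.5000
step 1: k1 = (-0.022059, -0.033088), k2 = (-0.017652, -0.029905), k3 = (-0.017551, -0.029734), k4 = (-0.013360, -0.025315); V <- V + (h/6)(k1 + 2k2 + 2k3 + k4): V^p = -0.1309, V^q = 1.4901
step 2: k1 = (-0.013363, -0.025320), k2 = (-0.009525, -0.019878), k3 = (-0.009479, -0.019782), k4 = (-0.006047, -0.013605); V <- V + (h/6)(k1 + 2k2 + 2k3 + k4): V^p = -0.1341, V^q = 1.4836
step 3: k1 = (-0.006048, -0.013609), k2 = (-0.002936, -0.006932), k3 = (-0.002925, -0.006905), k4 = (0.000000, 0.000000); V <- V + (h/6)(k1 + 2k2 + 2k3 + k4): V^p = -0.1351, V^q = 1.4813

Answer: V^p = -0.1351, V^q = 1.4813


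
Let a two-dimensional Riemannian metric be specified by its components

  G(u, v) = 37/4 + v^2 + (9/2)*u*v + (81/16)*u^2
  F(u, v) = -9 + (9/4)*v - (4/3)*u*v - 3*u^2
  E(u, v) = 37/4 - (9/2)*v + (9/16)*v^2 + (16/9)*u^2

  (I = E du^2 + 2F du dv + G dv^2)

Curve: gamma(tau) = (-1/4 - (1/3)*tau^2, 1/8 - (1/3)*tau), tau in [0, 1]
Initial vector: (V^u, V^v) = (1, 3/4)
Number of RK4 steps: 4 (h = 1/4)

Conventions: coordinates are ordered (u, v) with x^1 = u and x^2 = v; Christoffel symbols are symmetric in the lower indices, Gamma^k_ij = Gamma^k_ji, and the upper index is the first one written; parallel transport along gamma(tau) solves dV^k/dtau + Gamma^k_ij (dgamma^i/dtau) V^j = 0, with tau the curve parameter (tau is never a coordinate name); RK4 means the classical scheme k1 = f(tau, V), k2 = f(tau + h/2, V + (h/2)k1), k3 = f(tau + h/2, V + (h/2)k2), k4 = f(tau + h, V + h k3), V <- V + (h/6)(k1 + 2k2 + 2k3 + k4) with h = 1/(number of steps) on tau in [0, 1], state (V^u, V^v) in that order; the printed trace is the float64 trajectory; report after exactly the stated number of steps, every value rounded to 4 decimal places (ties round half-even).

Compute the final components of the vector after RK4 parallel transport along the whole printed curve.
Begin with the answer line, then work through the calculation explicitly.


Answer: V^u = 0.7177, V^v = 0.4990

gamma'(tau) = (-(2/3)*tau, -1/3); f(tau, V)^k = -Gamma^k_ij(gamma(tau)) gamma'^i(tau) V^j; h = 1/4; intermediate values shown to 6 dp
curve data and Christoffel symbols at the stage parameters:
  tau = 0.000000: gamma = (-0.250000, 0.125000), gamma' = (0.000000, -0.333333); Gamma_uuu = 5.891733, Gamma_uuv = -6.407783, Gamma_uvv = 6.517229, Gamma_vuu = 5.903864, Gamma_vuv = -6.120561, Gamma_vvv = 6.072720
  tau = 0.125000: gamma = (-0.255208, 0.083333), gamma' = (-0.083333, -0.333333); Gamma_uuu = 5.960197, Gamma_uuv = -6.508829, Gamma_uvv = 6.473232, Gamma_vuu = 6.020785, Gamma_vuv = -6.274467, Gamma_vvv = 6.072694
  tau = 0.250000: gamma = (-0.270833, 0.041667), gamma' = (-0.166667, -0.333333); Gamma_uuu = 6.005702, Gamma_uuv = -6.601515, Gamma_uvv = 6.420684, Gamma_vuu = 6.113007, Gamma_vuv = -6.417003, Gamma_vvv = 6.052132
  tau = 0.375000: gamma = (-0.296875, 0.000000), gamma' = (-0.250000, -0.333333); Gamma_uuu = 5.990945, Gamma_uuv = -6.643478, Gamma_uvv = 6.327231, Gamma_vuu = 6.139920, Gamma_vuv = -6.502642, Gamma_vvv = 5.976585
  tau = 0.500000: gamma = (-0.333333, -0.041667), gamma' = (-0.333333, -0.333333); Gamma_uuu = 5.885705, Gamma_uuv = -6.598308, Gamma_uvv = 6.169671, Gamma_vuu = 6.067088, Gamma_vuv = -6.490630, Gamma_vvv = 5.820201
  tau = 0.625000: gamma = (-0.380208, -0.083333), gamma' = (-0.416667, -0.333333); Gamma_uuu = 5.676971, Gamma_uuv = -6.446845, Gamma_uvv = 5.941738, Gamma_vuu = 5.877617, Gamma_vuv = -6.357581, Gamma_vvv = 5.574648
  tau = 0.750000: gamma = (-0.437500, -0.125000), gamma' = (-0.500000, -0.333333); Gamma_uuu = 5.373869, Gamma_uuv = -6.193620, Gamma_uvv = 5.656408, Gamma_vuu = 5.578421, Gamma_vuv = -6.105380, Gamma_vvv = 5.252469
  tau = 0.875000: gamma = (-0.505208, -0.166667), gamma' = (-0.583333, -0.333333); Gamma_uuu = 5.003758, Gamma_uuv = -5.863924, Gamma_uvv = 5.340535, Gamma_vuu = 5.196967, Gamma_vuv = -5.759097, Gamma_vvv = 4.882080
  tau = 1.000000: gamma = (-0.583333, -0.208333), gamma' = (-0.666667, -0.333333); Gamma_uuu = 4.601893, Gamma_uuv = -5.493433, Gamma_uvv = 5.024954, Gamma_vuu = 4.770639, Gamma_vuv = -5.356412, Gamma_vvv = 4.497394
step 0: V^u = 1.0000, V^v = 0.7500
step 1: k1 = (-0.506621, -0.522007), k2 = (-0.460881, -0.461027), k3 = (-0.458133, -0.458673), k4 = (-0.401436, -0.389654); V <- V + (h/6)(k1 + 2k2 + 2k3 + k4): V^u = 0.8856, V^v = 0.6354
step 2: k1 = (-0.401530, -0.389742), k2 = (-0.335827, -0.313410), k3 = (-0.337437, -0.315108), k4 = (-0.269843, -0.237503); V <- V + (h/6)(k1 + 2k2 + 2k3 + k4): V^u = 0.8015, V^v = 0.5569
step 3: k1 = (-0.269947, -0.237602), k2 = (-0.205782, -0.163649), k3 = (-0.210568, -0.168314), k4 = (-0.157491, -0.105476); V <- V + (h/6)(k1 + 2k2 + 2k3 + k4): V^u = 0.7490, V^v = 0.5149
step 4: k1 = (-0.157552, -0.105530), k2 = (-0.119824, -0.058136), k3 = (-0.124995, -0.063154), k4 = (-0.104194, -0.032845); V <- V + (h/6)(k1 + 2k2 + 2k3 + k4): V^u = 0.7177, V^v = 0.4990


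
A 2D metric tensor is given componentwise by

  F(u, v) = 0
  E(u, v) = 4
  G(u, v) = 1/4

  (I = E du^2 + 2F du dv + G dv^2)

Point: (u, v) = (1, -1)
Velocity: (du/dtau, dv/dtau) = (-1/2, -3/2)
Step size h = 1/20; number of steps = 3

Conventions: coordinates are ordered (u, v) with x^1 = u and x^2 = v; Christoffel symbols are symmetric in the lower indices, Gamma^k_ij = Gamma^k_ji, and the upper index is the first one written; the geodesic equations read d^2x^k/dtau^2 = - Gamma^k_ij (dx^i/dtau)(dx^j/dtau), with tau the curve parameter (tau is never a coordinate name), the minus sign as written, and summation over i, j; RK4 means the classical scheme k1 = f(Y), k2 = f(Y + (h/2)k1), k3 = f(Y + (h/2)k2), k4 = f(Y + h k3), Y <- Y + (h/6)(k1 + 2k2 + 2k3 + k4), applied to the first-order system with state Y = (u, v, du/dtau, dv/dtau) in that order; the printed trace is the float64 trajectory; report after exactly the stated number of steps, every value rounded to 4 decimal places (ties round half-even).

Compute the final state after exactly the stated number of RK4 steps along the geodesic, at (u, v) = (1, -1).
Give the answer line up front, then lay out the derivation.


Answer: u = 0.9250, v = -1.2250, du/dtau = -0.5000, dv/dtau = -1.5000

f(Y) = (du/dtau, dv/dtau, -Gamma^u_ij Y'^i Y'^j, -Gamma^v_ij Y'^i Y'^j) with the Gammas evaluated at the stage position; h = 0.050000; intermediate values shown to 6 dp
step 0: u = 1.0000, v = -1.0000, du/dtau = -0.5000, dv/dtau = -1.5000
step 1:
  k1: at (u, v) = (1.000000, -1.000000), (du/dtau, dv/dtau) = (-0.500000, -1.500000); Gamma_uuu = 0.000000, Gamma_uuv = 0.000000, Gamma_uvv = 0.000000, Gamma_vuu = 0.000000, Gamma_vuv = 0.000000, Gamma_vvv = 0.000000; k1 = (-0.500000, -1.500000, 0.000000, 0.000000)
  k2: at (u, v) = (0.987500, -1.037500), (du/dtau, dv/dtau) = (-0.500000, -1.500000); Gamma_uuu = 0.000000, Gamma_uuv = 0.000000, Gamma_uvv = 0.000000, Gamma_vuu = 0.000000, Gamma_vuv = 0.000000, Gamma_vvv = 0.000000; k2 = (-0.500000, -1.500000, 0.000000, 0.000000)
  k3: at (u, v) = (0.987500, -1.037500), (du/dtau, dv/dtau) = (-0.500000, -1.500000); Gamma_uuu = 0.000000, Gamma_uuv = 0.000000, Gamma_uvv = 0.000000, Gamma_vuu = 0.000000, Gamma_vuv = 0.000000, Gamma_vvv = 0.000000; k3 = (-0.500000, -1.500000, 0.000000, 0.000000)
  k4: at (u, v) = (0.975000, -1.075000), (du/dtau, dv/dtau) = (-0.500000, -1.500000); Gamma_uuu = 0.000000, Gamma_uuv = 0.000000, Gamma_uvv = 0.000000, Gamma_vuu = 0.000000, Gamma_vuv = 0.000000, Gamma_vvv = 0.000000; k4 = (-0.500000, -1.500000, 0.000000, 0.000000)
  Y <- Y + (h/6)(k1 + 2k2 + 2k3 + k4): u = 0.9750, v = -1.0750, du/dtau = -0.5000, dv/dtau = -1.5000
step 2:
  k1: at (u, v) = (0.975000, -1.075000), (du/dtau, dv/dtau) = (-0.500000, -1.500000); Gamma_uuu = 0.000000, Gamma_uuv = 0.000000, Gamma_uvv = 0.000000, Gamma_vuu = 0.000000, Gamma_vuv = 0.000000, Gamma_vvv = 0.000000; k1 = (-0.500000, -1.500000, 0.000000, 0.000000)
  k2: at (u, v) = (0.962500, -1.112500), (du/dtau, dv/dtau) = (-0.500000, -1.500000); Gamma_uuu = 0.000000, Gamma_uuv = 0.000000, Gamma_uvv = 0.000000, Gamma_vuu = 0.000000, Gamma_vuv = 0.000000, Gamma_vvv = 0.000000; k2 = (-0.500000, -1.500000, 0.000000, 0.000000)
  k3: at (u, v) = (0.962500, -1.112500), (du/dtau, dv/dtau) = (-0.500000, -1.500000); Gamma_uuu = 0.000000, Gamma_uuv = 0.000000, Gamma_uvv = 0.000000, Gamma_vuu = 0.000000, Gamma_vuv = 0.000000, Gamma_vvv = 0.000000; k3 = (-0.500000, -1.500000, 0.000000, 0.000000)
  k4: at (u, v) = (0.950000, -1.150000), (du/dtau, dv/dtau) = (-0.500000, -1.500000); Gamma_uuu = 0.000000, Gamma_uuv = 0.000000, Gamma_uvv = 0.000000, Gamma_vuu = 0.000000, Gamma_vuv = 0.000000, Gamma_vvv = 0.000000; k4 = (-0.500000, -1.500000, 0.000000, 0.000000)
  Y <- Y + (h/6)(k1 + 2k2 + 2k3 + k4): u = 0.9500, v = -1.1500, du/dtau = -0.5000, dv/dtau = -1.5000
step 3:
  k1: at (u, v) = (0.950000, -1.150000), (du/dtau, dv/dtau) = (-0.500000, -1.500000); Gamma_uuu = 0.000000, Gamma_uuv = 0.000000, Gamma_uvv = 0.000000, Gamma_vuu = 0.000000, Gamma_vuv = 0.000000, Gamma_vvv = 0.000000; k1 = (-0.500000, -1.500000, 0.000000, 0.000000)
  k2: at (u, v) = (0.937500, -1.187500), (du/dtau, dv/dtau) = (-0.500000, -1.500000); Gamma_uuu = 0.000000, Gamma_uuv = 0.000000, Gamma_uvv = 0.000000, Gamma_vuu = 0.000000, Gamma_vuv = 0.000000, Gamma_vvv = 0.000000; k2 = (-0.500000, -1.500000, 0.000000, 0.000000)
  k3: at (u, v) = (0.937500, -1.187500), (du/dtau, dv/dtau) = (-0.500000, -1.500000); Gamma_uuu = 0.000000, Gamma_uuv = 0.000000, Gamma_uvv = 0.000000, Gamma_vuu = 0.000000, Gamma_vuv = 0.000000, Gamma_vvv = 0.000000; k3 = (-0.500000, -1.500000, 0.000000, 0.000000)
  k4: at (u, v) = (0.925000, -1.225000), (du/dtau, dv/dtau) = (-0.500000, -1.500000); Gamma_uuu = 0.000000, Gamma_uuv = 0.000000, Gamma_uvv = 0.000000, Gamma_vuu = 0.000000, Gamma_vuv = 0.000000, Gamma_vvv = 0.000000; k4 = (-0.500000, -1.500000, 0.000000, 0.000000)
  Y <- Y + (h/6)(k1 + 2k2 + 2k3 + k4): u = 0.9250, v = -1.2250, du/dtau = -0.5000, dv/dtau = -1.5000


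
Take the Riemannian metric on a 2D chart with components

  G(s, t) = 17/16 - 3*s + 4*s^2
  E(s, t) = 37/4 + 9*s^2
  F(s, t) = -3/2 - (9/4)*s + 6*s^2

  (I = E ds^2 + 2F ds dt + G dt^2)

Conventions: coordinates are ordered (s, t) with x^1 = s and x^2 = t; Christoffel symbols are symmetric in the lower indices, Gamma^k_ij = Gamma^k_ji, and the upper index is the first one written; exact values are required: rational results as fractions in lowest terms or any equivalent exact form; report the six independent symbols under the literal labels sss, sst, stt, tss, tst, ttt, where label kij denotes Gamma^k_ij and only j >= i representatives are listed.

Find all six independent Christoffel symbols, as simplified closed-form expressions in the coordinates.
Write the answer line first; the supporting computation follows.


Answer: Gamma_sss = (-2304*s^3 + 864*s^2 + 1440*s - 216)/(3808*s^2 - 2208*s + 485), Gamma_sst = (-1536*s^3 + 1152*s^2 + 168*s - 144)/(3808*s^2 - 2208*s + 485), Gamma_stt = (-1024*s^3 + 1152*s^2 - 560*s + 102)/(3808*s^2 - 2208*s + 485), Gamma_tss = (3456*s^3 + 7968*s - 1332)/(3808*s^2 - 2208*s + 485), Gamma_tst = (2304*s^3 - 864*s^2 + 2368*s - 888)/(3808*s^2 - 2208*s + 485), Gamma_ttt = (1536*s^3 - 1152*s^2 - 168*s + 144)/(3808*s^2 - 2208*s + 485)

E = 37/4 + 9*s^2; F = -3/2 - (9/4)*s + 6*s^2; G = 17/16 - 3*s + 4*s^2
Gamma^k_ij = (1/2) g^{kl} (d_i g_jl + d_j g_il - d_l g_ij), with g^inv = (1/(EG-F^2)) [[G, -F], [-F, E]]
first partials: E_s = 18*s, E_t = 0, F_s = -9/4 + 12*s, F_t = 0, G_s = -3 + 8*s, G_t = 0
D = EG - F^2 = 485/64 - (69/2)*s + (119/2)*s^2
expanded: Gamma^s_ss = (G E_s - 2F F_s + F E_t)/(2D), Gamma^s_st = (G E_t - F G_s)/(2D), Gamma^s_tt = (2G F_t - G G_s - F G_t)/(2D), Gamma^t_ss = (2E F_s - E E_t - F E_s)/(2D), Gamma^t_st = (E G_s - F E_t)/(2D), Gamma^t_tt = (E G_t - 2F F_t + F G_s)/(2D); substitute and cancel common factors


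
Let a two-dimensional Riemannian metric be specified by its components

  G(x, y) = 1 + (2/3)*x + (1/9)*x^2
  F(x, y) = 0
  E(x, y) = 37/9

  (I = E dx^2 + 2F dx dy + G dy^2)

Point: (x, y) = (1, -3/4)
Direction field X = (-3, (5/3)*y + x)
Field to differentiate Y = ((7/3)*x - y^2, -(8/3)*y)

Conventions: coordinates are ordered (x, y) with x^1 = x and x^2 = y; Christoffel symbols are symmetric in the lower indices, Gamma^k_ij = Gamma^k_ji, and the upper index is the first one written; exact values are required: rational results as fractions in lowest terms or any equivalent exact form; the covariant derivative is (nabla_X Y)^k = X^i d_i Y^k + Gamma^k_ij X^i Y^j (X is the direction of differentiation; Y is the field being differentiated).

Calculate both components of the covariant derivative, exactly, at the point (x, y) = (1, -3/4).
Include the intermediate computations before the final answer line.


E = 37/9, F = 0, G = 16/9 at the point
E_x = 0, E_y = 0, F_x = 0, F_y = 0, G_x = 8/9, G_y = 0
EG - F^2 = 592/81;  g^inv = (81/592) * [[16/9, 0], [0, 37/9]]
first-kind symbols [ij,l] = (1/2)(d_i g_jl + d_j g_il - d_l g_ij): [xx,x] = E_x/2 = 0, [xx,y] = F_x - E_y/2 = 0, [xy,x] = E_y/2 = 0, [xy,y] = G_x/2 = 4/9, [yy,x] = F_y - G_x/2 = -4/9, [yy,y] = G_y/2 = 0
Gamma^x_ij = (G*[ij,x] - F*[ij,y])/(EG - F^2), Gamma^y_ij = (E*[ij,y] - F*[ij,x])/(EG - F^2)
Gamma_xxx = 0, Gamma_xxy = 0, Gamma_xyy = -4/37, Gamma_yxx = 0, Gamma_yxy = 1/4, Gamma_yyy = 0
X = (-3, -1/4), Y = (85/48, 2) at the point

Answer: (nabla_X Y)^x = -2167/296, (nabla_X Y)^y = -725/768


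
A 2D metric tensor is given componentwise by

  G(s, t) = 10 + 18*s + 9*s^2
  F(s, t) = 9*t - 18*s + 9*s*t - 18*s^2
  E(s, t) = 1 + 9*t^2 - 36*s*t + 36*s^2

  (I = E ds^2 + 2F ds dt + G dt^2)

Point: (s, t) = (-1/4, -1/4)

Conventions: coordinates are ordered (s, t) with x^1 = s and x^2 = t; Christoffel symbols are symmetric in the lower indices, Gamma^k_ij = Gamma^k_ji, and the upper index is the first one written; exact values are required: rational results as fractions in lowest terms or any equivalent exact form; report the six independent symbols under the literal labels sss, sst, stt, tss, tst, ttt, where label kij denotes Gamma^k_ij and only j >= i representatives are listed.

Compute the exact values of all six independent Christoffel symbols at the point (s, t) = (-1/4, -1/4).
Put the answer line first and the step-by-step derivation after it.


Answer: Gamma_sss = -36/53, Gamma_sst = 18/53, Gamma_stt = 0, Gamma_tss = -108/53, Gamma_tst = 54/53, Gamma_ttt = 0

E = 25/16, F = 27/16, G = 97/16 at the point
E_s = -9, E_t = 9/2, F_s = -45/4, F_t = 27/4, G_s = 27/2, G_t = 0
EG - F^2 = 53/8;  g^inv = (8/53) * [[97/16, -27/16], [-27/16, 25/16]]
first-kind symbols [ij,l] = (1/2)(d_i g_jl + d_j g_il - d_l g_ij): [ss,s] = E_s/2 = -9/2, [ss,t] = F_s - E_t/2 = -27/2, [st,s] = E_t/2 = 9/4, [st,t] = G_s/2 = 27/4, [tt,s] = F_t - G_s/2 = 0, [tt,t] = G_t/2 = 0
Gamma^s_ij = (G*[ij,s] - F*[ij,t])/(EG - F^2), Gamma^t_ij = (E*[ij,t] - F*[ij,s])/(EG - F^2)


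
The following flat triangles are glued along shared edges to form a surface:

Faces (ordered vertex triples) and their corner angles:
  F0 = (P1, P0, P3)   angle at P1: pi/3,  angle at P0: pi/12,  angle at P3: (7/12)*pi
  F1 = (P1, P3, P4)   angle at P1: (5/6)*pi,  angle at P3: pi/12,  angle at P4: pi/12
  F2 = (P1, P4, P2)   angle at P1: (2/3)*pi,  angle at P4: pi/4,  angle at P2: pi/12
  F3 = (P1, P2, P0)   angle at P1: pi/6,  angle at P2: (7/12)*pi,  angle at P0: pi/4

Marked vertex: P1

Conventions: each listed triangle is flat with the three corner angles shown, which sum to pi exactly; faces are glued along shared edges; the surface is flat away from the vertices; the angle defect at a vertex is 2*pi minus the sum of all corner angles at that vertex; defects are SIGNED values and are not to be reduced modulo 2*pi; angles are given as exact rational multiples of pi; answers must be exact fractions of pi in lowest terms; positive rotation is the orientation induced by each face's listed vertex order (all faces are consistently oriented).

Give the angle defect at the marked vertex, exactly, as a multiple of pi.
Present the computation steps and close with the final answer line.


Sum of corner angles at P1: 2*pi
defect = 2*pi - 2*pi

Answer: defect(P1) = 0


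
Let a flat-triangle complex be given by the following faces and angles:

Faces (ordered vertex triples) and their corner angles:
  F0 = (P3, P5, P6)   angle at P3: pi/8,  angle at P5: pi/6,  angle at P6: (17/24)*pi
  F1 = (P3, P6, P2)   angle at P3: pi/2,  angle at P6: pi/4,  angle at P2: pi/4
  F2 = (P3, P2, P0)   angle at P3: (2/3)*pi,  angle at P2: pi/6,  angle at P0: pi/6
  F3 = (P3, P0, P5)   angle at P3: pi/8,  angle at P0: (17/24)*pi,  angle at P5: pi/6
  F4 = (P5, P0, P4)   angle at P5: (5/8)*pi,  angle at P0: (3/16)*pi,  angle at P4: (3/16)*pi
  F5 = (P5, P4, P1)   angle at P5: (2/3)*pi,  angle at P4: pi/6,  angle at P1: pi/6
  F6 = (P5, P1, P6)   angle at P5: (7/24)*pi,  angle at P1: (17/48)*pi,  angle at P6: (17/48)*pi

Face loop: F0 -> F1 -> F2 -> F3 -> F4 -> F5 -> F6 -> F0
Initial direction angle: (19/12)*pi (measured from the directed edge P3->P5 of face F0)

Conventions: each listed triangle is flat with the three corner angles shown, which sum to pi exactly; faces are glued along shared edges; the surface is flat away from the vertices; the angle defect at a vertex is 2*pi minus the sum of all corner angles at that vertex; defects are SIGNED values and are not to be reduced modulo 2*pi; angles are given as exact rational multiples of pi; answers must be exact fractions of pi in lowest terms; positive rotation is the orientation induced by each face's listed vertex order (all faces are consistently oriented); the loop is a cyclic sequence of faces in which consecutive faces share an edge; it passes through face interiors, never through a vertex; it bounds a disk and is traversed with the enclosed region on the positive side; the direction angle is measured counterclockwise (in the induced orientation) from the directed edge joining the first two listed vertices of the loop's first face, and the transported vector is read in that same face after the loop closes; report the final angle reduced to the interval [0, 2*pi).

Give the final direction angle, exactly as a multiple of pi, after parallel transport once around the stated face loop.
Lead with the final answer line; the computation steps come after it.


Answer: final direction angle = pi/4

enclosed vertex P3: corner angles sum to (17/12)*pi, defect = 2*pi - (17/12)*pi = (7/12)*pi
enclosed vertex P5: corner angles sum to (23/12)*pi, defect = 2*pi - (23/12)*pi = pi/12
the final direction is the initial angle plus the enclosed defects, taken mod 2*pi in the induced orientation
final angle = (19/12)*pi + (2/3)*pi = pi/4 (mod 2*pi)


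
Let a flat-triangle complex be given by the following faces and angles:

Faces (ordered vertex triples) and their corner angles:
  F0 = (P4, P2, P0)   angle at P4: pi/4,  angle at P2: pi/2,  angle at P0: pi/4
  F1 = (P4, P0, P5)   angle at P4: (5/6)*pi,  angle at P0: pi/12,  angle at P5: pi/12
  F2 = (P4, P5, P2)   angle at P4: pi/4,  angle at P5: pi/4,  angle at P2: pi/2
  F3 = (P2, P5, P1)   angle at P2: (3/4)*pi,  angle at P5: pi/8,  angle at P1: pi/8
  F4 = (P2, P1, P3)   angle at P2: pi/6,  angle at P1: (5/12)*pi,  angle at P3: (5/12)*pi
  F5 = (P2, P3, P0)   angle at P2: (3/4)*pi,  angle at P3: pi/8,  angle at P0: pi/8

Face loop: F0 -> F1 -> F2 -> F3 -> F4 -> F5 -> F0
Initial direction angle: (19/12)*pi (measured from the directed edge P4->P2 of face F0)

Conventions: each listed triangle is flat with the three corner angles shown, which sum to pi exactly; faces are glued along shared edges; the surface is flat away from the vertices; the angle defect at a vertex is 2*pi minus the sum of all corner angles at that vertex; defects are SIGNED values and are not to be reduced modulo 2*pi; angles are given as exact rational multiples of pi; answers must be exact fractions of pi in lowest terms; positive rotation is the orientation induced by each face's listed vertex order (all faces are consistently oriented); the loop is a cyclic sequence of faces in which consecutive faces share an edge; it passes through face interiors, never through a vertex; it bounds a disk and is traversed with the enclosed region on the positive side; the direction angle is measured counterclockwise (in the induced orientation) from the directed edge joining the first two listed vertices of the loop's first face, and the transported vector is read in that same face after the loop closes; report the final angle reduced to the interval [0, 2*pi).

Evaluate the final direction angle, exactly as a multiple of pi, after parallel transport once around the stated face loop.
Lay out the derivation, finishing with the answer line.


enclosed vertex P2: corner angles sum to (8/3)*pi, defect = 2*pi - (8/3)*pi = (-2/3)*pi
enclosed vertex P4: corner angles sum to (4/3)*pi, defect = 2*pi - (4/3)*pi = (2/3)*pi
by Gauss-Bonnet the loop rotates the vector by the enclosed defect sum (positive orientation, mod 2*pi)
final angle = (19/12)*pi + 0 = (19/12)*pi (mod 2*pi)

Answer: final direction angle = (19/12)*pi


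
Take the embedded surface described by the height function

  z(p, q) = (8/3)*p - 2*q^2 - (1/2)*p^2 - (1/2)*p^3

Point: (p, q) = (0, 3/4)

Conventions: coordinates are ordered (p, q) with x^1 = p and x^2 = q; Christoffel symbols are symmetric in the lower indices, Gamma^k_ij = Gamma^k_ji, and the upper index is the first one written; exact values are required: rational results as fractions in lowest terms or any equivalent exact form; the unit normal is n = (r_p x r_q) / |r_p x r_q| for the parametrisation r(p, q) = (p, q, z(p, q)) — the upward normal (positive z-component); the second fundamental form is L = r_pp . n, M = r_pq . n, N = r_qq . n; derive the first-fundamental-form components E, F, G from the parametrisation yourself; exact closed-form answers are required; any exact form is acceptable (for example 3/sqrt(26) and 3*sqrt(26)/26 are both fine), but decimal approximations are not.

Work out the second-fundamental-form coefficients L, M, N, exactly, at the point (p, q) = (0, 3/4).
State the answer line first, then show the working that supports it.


Answer: L = -3*sqrt(154)/154, M = 0, N = -6*sqrt(154)/77

z_p = 8/3, z_q = -3, z_pp = -1, z_pq = 0, z_qq = -4
E = 73/9, F = -8, G = 10; answer radicand W^2 = 154/9
unnormalised second-form numerators: l = -1, m = 0, n = -4; L = l/sqrt(154/9), and similarly M = m/sqrt(W^2), N = n/sqrt(W^2)


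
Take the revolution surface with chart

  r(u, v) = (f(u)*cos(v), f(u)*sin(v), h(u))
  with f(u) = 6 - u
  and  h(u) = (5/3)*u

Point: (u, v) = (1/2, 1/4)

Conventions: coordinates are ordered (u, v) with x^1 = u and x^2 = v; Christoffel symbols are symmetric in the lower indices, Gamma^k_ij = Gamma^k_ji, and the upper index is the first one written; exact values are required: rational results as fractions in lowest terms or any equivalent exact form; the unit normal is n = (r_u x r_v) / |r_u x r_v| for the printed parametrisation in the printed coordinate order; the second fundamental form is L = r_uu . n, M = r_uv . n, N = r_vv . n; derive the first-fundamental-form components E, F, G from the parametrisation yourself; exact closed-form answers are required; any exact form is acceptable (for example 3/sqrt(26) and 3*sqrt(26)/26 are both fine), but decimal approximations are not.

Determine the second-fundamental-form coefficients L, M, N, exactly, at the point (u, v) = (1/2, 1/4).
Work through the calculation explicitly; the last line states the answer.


f = 11/2, f' = -1, f'' = 0, h' = 5/3, h'' = 0
E = 34/9, F = 0, G = 121/4; answer radicand W^2 = 34/9
unnormalised second-form numerators: l = 0, m = 0, n = 55/6; L = l/sqrt(34/9), and similarly M = m/sqrt(W^2), N = n/sqrt(W^2)

Answer: L = 0, M = 0, N = 55*sqrt(34)/68


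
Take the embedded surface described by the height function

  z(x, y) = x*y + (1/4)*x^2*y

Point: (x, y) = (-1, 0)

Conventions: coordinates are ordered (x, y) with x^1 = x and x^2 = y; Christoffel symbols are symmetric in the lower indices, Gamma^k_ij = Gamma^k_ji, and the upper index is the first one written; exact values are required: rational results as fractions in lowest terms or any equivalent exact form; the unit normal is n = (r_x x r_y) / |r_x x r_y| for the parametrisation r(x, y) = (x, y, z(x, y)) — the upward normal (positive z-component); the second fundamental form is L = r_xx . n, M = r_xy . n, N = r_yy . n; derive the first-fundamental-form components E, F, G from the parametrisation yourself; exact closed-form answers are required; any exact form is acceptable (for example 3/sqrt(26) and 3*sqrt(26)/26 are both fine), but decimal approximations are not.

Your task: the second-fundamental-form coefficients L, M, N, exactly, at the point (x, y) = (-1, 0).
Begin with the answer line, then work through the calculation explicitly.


Answer: L = 0, M = 2/5, N = 0

z_x = 0, z_y = -3/4, z_xx = 0, z_xy = 1/2, z_yy = 0
E = 1, F = 0, G = 25/16; answer radicand W^2 = 25/16
unnormalised second-form numerators: l = 0, m = 1/2, n = 0; L = l/sqrt(25/16), and similarly M = m/sqrt(W^2), N = n/sqrt(W^2)


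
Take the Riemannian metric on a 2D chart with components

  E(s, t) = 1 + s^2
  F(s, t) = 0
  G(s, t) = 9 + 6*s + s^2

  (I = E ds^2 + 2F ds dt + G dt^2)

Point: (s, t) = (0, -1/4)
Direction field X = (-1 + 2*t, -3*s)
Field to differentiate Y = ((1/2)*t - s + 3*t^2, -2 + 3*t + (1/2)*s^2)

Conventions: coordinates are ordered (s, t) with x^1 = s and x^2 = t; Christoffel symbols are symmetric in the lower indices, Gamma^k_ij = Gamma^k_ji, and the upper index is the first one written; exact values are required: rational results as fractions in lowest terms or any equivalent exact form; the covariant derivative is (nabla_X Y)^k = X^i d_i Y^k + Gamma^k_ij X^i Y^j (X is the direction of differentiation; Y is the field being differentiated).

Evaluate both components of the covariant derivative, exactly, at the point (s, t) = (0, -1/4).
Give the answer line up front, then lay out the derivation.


Answer: (nabla_X Y)^s = 3/2, (nabla_X Y)^t = 11/8

E = 1, F = 0, G = 9 at the point
E_s = 0, E_t = 0, F_s = 0, F_t = 0, G_s = 6, G_t = 0
EG - F^2 = 9;  g^inv = (1/9) * [[9, 0], [0, 1]]
first-kind symbols [ij,l] = (1/2)(d_i g_jl + d_j g_il - d_l g_ij): [ss,s] = E_s/2 = 0, [ss,t] = F_s - E_t/2 = 0, [st,s] = E_t/2 = 0, [st,t] = G_s/2 = 3, [tt,s] = F_t - G_s/2 = -3, [tt,t] = G_t/2 = 0
Gamma^s_ij = (G*[ij,s] - F*[ij,t])/(EG - F^2), Gamma^t_ij = (E*[ij,t] - F*[ij,s])/(EG - F^2)
Gamma_sss = 0, Gamma_sst = 0, Gamma_stt = -3, Gamma_tss = 0, Gamma_tst = 1/3, Gamma_ttt = 0
X = (-3/2, 0), Y = (1/16, -11/4) at the point


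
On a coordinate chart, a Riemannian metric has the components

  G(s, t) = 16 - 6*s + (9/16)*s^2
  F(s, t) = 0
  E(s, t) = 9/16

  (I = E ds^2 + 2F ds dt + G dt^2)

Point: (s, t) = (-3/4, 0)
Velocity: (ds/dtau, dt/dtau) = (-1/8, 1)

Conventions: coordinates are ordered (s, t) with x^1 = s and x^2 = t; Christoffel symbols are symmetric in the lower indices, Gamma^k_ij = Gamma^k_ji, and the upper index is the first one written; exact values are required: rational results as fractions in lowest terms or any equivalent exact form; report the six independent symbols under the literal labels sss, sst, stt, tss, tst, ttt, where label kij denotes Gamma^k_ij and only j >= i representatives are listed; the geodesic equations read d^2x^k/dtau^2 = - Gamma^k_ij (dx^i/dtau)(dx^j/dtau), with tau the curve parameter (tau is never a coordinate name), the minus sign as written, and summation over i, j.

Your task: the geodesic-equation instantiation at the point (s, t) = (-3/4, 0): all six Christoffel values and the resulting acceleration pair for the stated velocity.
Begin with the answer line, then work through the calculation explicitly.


Answer: Gamma_sss = 0, Gamma_sst = 0, Gamma_stt = 73/12, Gamma_tss = 0, Gamma_tst = -12/73, Gamma_ttt = 0; accelerations (d^2s/dtau^2, d^2t/dtau^2) = (-73/12, -3/73)

E = 9/16, F = 0, G = 5329/256 at the point
E_s = 0, E_t = 0, F_s = 0, F_t = 0, G_s = -219/32, G_t = 0
EG - F^2 = 47961/4096;  g^inv = (4096/47961) * [[5329/256, 0], [0, 9/16]]
first-kind symbols [ij,l] = (1/2)(d_i g_jl + d_j g_il - d_l g_ij): [ss,s] = E_s/2 = 0, [ss,t] = F_s - E_t/2 = 0, [st,s] = E_t/2 = 0, [st,t] = G_s/2 = -219/64, [tt,s] = F_t - G_s/2 = 219/64, [tt,t] = G_t/2 = 0
Gamma^s_ij = (G*[ij,s] - F*[ij,t])/(EG - F^2), Gamma^t_ij = (E*[ij,t] - F*[ij,s])/(EG - F^2)
Gamma_sss = 0, Gamma_sst = 0, Gamma_stt = 73/12, Gamma_tss = 0, Gamma_tst = -12/73, Gamma_ttt = 0
d^2s/dtau^2 = -(Gamma_sss*(-1/8)^2 + 2*Gamma_sst*(-1/8)*(1) + Gamma_stt*(1)^2) = -73/12
d^2t/dtau^2 = -(Gamma_tss*(-1/8)^2 + 2*Gamma_tst*(-1/8)*(1) + Gamma_ttt*(1)^2) = -3/73


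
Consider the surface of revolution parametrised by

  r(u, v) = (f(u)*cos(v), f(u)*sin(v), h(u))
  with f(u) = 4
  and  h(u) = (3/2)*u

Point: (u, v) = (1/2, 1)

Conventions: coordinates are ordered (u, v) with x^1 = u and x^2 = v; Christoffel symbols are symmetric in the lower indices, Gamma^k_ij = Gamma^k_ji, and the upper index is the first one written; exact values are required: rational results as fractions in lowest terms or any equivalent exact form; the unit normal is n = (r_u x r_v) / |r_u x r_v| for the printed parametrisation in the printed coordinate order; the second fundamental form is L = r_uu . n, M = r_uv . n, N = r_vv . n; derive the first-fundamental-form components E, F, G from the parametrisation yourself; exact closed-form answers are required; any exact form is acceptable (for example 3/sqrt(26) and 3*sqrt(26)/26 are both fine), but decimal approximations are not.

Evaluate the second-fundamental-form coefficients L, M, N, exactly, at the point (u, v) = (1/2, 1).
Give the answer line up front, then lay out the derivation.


Answer: L = 0, M = 0, N = 4

f = 4, f' = 0, f'' = 0, h' = 3/2, h'' = 0
E = 9/4, F = 0, G = 16; answer radicand W^2 = 9/4
unnormalised second-form numerators: l = 0, m = 0, n = 6; L = l/sqrt(9/4), and similarly M = m/sqrt(W^2), N = n/sqrt(W^2)


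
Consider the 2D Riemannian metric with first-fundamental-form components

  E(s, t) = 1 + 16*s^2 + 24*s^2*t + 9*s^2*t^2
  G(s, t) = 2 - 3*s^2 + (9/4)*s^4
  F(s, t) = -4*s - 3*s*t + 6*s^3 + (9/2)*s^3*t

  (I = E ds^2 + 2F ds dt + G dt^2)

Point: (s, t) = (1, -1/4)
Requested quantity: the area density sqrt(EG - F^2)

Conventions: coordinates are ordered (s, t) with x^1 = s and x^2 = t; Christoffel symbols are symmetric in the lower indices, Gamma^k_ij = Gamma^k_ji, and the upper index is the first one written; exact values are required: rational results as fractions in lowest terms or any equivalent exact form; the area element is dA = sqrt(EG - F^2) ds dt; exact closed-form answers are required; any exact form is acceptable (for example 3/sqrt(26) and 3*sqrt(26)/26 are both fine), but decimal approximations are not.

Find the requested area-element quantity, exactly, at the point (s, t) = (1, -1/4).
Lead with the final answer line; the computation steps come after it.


Answer: sqrt(EG - F^2) = 3*sqrt(21)/4

E = 185/16, F = 13/8, G = 5/4; EG - F^2 = 189/16


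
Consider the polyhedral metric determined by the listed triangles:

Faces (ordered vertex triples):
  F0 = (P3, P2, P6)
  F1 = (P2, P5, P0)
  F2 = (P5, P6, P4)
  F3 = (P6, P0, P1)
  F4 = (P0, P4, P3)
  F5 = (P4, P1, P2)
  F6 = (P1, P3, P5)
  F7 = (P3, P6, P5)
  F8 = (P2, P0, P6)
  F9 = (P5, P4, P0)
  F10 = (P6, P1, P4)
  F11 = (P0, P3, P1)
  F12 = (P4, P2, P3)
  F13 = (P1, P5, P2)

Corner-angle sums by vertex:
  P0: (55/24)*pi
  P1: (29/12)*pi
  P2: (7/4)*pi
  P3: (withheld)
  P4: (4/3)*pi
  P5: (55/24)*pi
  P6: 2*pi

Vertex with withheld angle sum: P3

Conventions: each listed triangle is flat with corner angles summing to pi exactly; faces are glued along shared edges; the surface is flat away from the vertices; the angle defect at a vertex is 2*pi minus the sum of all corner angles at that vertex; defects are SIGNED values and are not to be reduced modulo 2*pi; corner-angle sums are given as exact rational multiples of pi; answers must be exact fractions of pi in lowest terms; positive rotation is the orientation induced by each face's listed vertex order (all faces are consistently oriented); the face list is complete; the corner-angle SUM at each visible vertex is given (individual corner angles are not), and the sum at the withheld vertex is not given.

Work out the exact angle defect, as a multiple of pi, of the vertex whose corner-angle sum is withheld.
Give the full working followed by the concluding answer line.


V = 7, E = 21, F = 14; chi = V - E + F = 0
Gauss-Bonnet: total defect = 2*pi*chi = 0; visible defects sum to -pi/12

Answer: defect(P3) = pi/12


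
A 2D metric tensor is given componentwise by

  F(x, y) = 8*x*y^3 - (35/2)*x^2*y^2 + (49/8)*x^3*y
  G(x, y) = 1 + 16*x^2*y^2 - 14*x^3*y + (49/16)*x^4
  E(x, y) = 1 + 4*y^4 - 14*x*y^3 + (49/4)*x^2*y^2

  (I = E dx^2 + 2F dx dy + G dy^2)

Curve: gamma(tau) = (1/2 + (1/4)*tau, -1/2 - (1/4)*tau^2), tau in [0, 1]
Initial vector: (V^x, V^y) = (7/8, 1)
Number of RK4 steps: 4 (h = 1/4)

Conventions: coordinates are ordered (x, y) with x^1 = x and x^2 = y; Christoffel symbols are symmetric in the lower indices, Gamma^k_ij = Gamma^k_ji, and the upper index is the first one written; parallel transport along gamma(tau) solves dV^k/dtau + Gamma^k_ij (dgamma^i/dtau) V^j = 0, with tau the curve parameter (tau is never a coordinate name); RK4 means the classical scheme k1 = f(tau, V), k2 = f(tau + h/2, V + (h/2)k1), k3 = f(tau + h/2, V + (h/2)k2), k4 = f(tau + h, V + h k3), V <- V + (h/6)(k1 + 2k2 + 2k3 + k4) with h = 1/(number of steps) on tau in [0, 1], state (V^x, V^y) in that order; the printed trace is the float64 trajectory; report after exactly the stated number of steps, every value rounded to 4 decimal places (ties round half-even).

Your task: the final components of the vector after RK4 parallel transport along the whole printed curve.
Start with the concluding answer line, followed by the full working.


Answer: V^x = 0.9147, V^y = 0.9563

gamma'(tau) = (1/4, -(1/2)*tau); f(tau, V)^k = -Gamma^k_ij(gamma(tau)) gamma'^i(tau) V^j; h = 1/4; intermediate values shown to 6 dp
curve data and Christoffel symbols at the stage parameters:
  tau = 0.000000: gamma = (0.500000, -0.500000), gamma' = (0.250000, 0.000000); Gamma_xxx = 0.485422, Gamma_xxy = -1.040189, Gamma_xyy = 0.554768, Gamma_yxx = -0.507486, Gamma_yxy = 1.087470, Gamma_yyy = -0.579984
  tau = 0.125000: gamma = (0.531250, -0.503906), gamma' = (0.250000, -0.062500); Gamma_xxx = 0.460310, Gamma_xxy = -1.011357, Gamma_xyy = 0.554615, Gamma_yxx = -0.498511, Gamma_yxy = 1.095290, Gamma_yyy = -0.600643
  tau = 0.250000: gamma = (0.562500, -0.515625), gamma' = (0.250000, -0.125000); Gamma_xxx = 0.441004, Gamma_xxy = -0.985099, Gamma_xyy = 0.549823, Gamma_yxx = -0.488612, Gamma_yxy = 1.091445, Gamma_yyy = -0.609179
  tau = 0.375000: gamma = (0.593750, -0.535156), gamma' = (0.250000, -0.187500); Gamma_xxx = 0.426288, Gamma_xxy = -0.960149, Gamma_xyy = 0.540528, Gamma_yxx = -0.477657, Gamma_yxy = 1.075848, Gamma_yyy = -0.605663
  tau = 0.500000: gamma = (0.625000, -0.562500), gamma' = (0.250000, -0.250000); Gamma_xxx = 0.415005, Gamma_xxy = -0.935407, Gamma_xyy = 0.526990, Gamma_yxx = -0.465466, Gamma_yxy = 1.049146, Gamma_yyy = -0.591068
  tau = 0.625000: gamma = (0.656250, -0.597656), gamma' = (0.250000, -0.312500); Gamma_xxx = 0.406120, Gamma_xxy = -0.910072, Gamma_xyy = 0.509640, Gamma_yxx = -0.451921, Gamma_yxy = 1.012708, Gamma_yyy = -0.567116
  tau = 0.750000: gamma = (0.687500, -0.640625), gamma' = (0.250000, -0.375000); Gamma_xxx = 0.398769, Gamma_xxy = -0.883682, Gamma_xyy = 0.489082, Gamma_yxx = -0.437013, Gamma_yxy = 0.968434, Gamma_yyy = -0.535989
  tau = 0.875000: gamma = (0.718750, -0.691406), gamma' = (0.250000, -0.437500); Gamma_xxx = 0.392271, Gamma_xxy = -0.856094, Gamma_xyy = 0.466039, Gamma_yxx = -0.420859, Gamma_yxy = 0.918486, Gamma_yyy = -0.500004
  tau = 1.000000: gamma = (0.750000, -0.750000), gamma' = (0.250000, -0.500000); Gamma_xxx = 0.386122, Gamma_xxy = -0.827404, Gamma_xyy = 0.441282, Gamma_yxx = -0.403673, Gamma_yxy = 0.865013, Gamma_yyy = -0.461340
step 0: V^x = 0.8750, V^y = 1.0000
step 1: k1 = (0.153861, -0.160855), k2 = (0.122292, -0.132441), k3 = (0.124016, -0.134308), k4 = (0.092975, -0.103012); V <- V + (h/6)(k1 + 2k2 + 2k3 + k4): V^x = 0.9058, V^y = 0.9668
step 2: k1 = (0.093132, -0.103186), k2 = (0.062699, -0.070255), k3 = (0.065195, -0.073051), k4 = (0.035469, -0.039782); V <- V + (h/6)(k1 + 2k2 + 2k3 + k4): V^x = 0.9218, V^y = 0.9489
step 3: k1 = (0.035697, -0.040038), k2 = (0.007591, -0.008447), k3 = (0.010475, -0.011656), k4 = (-0.016026, 0.017562); V <- V + (h/6)(k1 + 2k2 + 2k3 + k4): V^x = 0.9242, V^y = 0.9463
step 4: k1 = (-0.015777, 0.017290), k2 = (-0.039468, 0.042344), k3 = (-0.036759, 0.039438), k4 = (-0.058107, 0.060749); V <- V + (h/6)(k1 + 2k2 + 2k3 + k4): V^x = 0.9147, V^y = 0.9563


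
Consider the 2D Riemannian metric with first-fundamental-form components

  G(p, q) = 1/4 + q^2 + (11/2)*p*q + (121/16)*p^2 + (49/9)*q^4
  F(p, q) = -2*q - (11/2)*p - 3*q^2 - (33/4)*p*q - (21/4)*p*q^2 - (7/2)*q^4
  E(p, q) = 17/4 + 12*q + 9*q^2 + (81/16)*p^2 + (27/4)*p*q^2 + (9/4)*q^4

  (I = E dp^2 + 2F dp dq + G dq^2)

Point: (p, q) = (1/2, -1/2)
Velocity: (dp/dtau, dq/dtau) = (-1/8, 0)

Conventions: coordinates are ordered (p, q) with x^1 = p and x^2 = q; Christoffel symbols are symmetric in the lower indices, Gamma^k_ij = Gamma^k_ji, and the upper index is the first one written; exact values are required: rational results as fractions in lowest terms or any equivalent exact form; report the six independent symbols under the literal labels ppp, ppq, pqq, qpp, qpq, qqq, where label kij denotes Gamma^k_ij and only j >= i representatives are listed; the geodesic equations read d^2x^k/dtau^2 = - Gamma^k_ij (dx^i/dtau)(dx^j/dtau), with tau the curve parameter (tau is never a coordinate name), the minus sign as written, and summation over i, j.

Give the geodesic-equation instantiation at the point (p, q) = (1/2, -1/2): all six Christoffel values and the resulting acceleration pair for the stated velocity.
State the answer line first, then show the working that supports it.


Answer: Gamma_ppp = 9369/9244, Gamma_ppq = 9867/9244, Gamma_pqq = -40657/36976, Gamma_qpp = -1035/2311, Gamma_qpq = 6489/2311, Gamma_qqq = -13153/9244; accelerations (d^2p/dtau^2, d^2q/dtau^2) = (-9369/591616, 1035/147904)

E = 11/4, F = -21/16, G = 781/576 at the point
E_p = 27/4, E_q = -3/2, F_p = -43/16, F_q = 5/4, G_p = 77/16, G_q = -35/36
EG - F^2 = 2311/1152;  g^inv = (1152/2311) * [[781/576, 21/16], [21/16, 11/4]]
first-kind symbols [ij,l] = (1/2)(d_i g_jl + d_j g_il - d_l g_ij): [pp,p] = E_p/2 = 27/8, [pp,q] = F_p - E_q/2 = -31/16, [pq,p] = E_q/2 = -3/4, [pq,q] = G_p/2 = 77/32, [qq,p] = F_q - G_p/2 = -37/32, [qq,q] = G_q/2 = -35/72
Gamma^p_ij = (G*[ij,p] - F*[ij,q])/(EG - F^2), Gamma^q_ij = (E*[ij,q] - F*[ij,p])/(EG - F^2)
Gamma_ppp = 9369/9244, Gamma_ppq = 9867/9244, Gamma_pqq = -40657/36976, Gamma_qpp = -1035/2311, Gamma_qpq = 6489/2311, Gamma_qqq = -13153/9244
d^2p/dtau^2 = -(Gamma_ppp*(-1/8)^2 + 2*Gamma_ppq*(-1/8)*(0) + Gamma_pqq*(0)^2) = -9369/591616
d^2q/dtau^2 = -(Gamma_qpp*(-1/8)^2 + 2*Gamma_qpq*(-1/8)*(0) + Gamma_qqq*(0)^2) = 1035/147904
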